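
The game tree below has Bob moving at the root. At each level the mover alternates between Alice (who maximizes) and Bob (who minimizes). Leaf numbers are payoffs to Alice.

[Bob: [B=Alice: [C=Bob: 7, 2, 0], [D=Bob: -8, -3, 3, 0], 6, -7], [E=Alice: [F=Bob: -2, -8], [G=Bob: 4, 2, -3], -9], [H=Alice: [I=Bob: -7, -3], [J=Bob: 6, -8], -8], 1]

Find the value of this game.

C (Bob): min(7, 2, 0) = 0
D (Bob): min(-8, -3, 3, 0) = -8
B (Alice): max(0, -8, 6, -7) = 6
F (Bob): min(-2, -8) = -8
G (Bob): min(4, 2, -3) = -3
E (Alice): max(-8, -3, -9) = -3
I (Bob): min(-7, -3) = -7
J (Bob): min(6, -8) = -8
H (Alice): max(-7, -8, -8) = -7
Root (Bob): min(6, -3, -7, 1) = -7

-7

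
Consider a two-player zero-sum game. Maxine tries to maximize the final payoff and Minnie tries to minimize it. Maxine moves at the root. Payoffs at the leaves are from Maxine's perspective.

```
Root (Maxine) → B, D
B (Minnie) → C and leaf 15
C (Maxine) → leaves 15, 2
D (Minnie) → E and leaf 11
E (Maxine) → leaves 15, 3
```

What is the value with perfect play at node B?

C: max(15, 2) = 15
B: min(15, 15) = 15

15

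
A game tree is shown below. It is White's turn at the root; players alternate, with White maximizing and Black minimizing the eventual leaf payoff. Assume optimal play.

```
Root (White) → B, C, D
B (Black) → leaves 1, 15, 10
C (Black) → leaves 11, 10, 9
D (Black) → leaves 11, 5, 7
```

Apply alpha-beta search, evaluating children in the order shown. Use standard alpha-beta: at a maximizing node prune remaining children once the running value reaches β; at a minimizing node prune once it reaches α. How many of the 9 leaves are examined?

8

B [α=-∞,β=+∞]: v=1
C [α=1,β=+∞]: v=9
D [α=9,β=+∞]: v=5 after child 2 ≤ α → α-cutoff, skip 1
Root [α=-∞,β=+∞]: v=9
Leaves evaluated: 8 of 9.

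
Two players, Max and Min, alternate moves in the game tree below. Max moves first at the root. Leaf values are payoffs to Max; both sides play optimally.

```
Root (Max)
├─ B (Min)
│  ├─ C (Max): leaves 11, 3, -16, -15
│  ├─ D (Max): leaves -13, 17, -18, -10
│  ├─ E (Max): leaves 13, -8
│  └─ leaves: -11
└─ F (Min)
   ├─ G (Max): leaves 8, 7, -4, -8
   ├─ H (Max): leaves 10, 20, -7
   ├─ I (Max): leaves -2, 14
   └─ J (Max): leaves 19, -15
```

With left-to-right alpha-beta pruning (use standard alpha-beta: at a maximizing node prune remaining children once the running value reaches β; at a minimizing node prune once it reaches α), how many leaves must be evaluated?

C [α=-∞,β=+∞]: v=11
D [α=-∞,β=11]: v=17 after child 2 ≥ β → β-cutoff, skip 2
E [α=-∞,β=11]: v=13 after child 1 ≥ β → β-cutoff, skip 1
B [α=-∞,β=+∞]: v=-11
G [α=-11,β=+∞]: v=8
H [α=-11,β=8]: v=10 after child 1 ≥ β → β-cutoff, skip 2
I [α=-11,β=8]: v=14
J [α=-11,β=8]: v=19 after child 1 ≥ β → β-cutoff, skip 1
F [α=-11,β=+∞]: v=8
Root [α=-∞,β=+∞]: v=8
Leaves evaluated: 16 of 22.

16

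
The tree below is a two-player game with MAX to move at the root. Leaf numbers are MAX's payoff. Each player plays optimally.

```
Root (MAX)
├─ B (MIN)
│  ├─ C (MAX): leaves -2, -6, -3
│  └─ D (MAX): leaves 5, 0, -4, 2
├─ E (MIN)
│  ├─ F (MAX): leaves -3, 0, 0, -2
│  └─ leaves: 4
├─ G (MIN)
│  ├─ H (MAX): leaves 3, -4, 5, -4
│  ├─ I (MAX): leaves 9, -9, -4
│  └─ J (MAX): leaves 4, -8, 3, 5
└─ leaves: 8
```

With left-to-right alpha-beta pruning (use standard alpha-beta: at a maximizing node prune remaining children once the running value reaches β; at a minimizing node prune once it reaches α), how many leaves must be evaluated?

19

C [α=-∞,β=+∞]: v=-2
D [α=-∞,β=-2]: v=5 after child 1 ≥ β → β-cutoff, skip 3
B [α=-∞,β=+∞]: v=-2
F [α=-2,β=+∞]: v=0
E [α=-2,β=+∞]: v=0
H [α=0,β=+∞]: v=5
I [α=0,β=5]: v=9 after child 1 ≥ β → β-cutoff, skip 2
J [α=0,β=5]: v=5
G [α=0,β=+∞]: v=5
Root [α=-∞,β=+∞]: v=8
Leaves evaluated: 19 of 24.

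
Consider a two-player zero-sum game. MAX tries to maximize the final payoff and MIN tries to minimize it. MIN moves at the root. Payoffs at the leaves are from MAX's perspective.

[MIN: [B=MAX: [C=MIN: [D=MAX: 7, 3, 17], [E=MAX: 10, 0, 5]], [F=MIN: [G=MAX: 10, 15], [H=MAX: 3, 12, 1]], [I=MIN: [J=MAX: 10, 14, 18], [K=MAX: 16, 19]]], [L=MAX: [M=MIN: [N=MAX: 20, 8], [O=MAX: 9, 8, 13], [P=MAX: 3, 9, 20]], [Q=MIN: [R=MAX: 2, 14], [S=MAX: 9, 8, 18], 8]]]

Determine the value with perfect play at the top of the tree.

13

D (MAX): max(7, 3, 17) = 17
E (MAX): max(10, 0, 5) = 10
C (MIN): min(17, 10) = 10
G (MAX): max(10, 15) = 15
H (MAX): max(3, 12, 1) = 12
F (MIN): min(15, 12) = 12
J (MAX): max(10, 14, 18) = 18
K (MAX): max(16, 19) = 19
I (MIN): min(18, 19) = 18
B (MAX): max(10, 12, 18) = 18
N (MAX): max(20, 8) = 20
O (MAX): max(9, 8, 13) = 13
P (MAX): max(3, 9, 20) = 20
M (MIN): min(20, 13, 20) = 13
R (MAX): max(2, 14) = 14
S (MAX): max(9, 8, 18) = 18
Q (MIN): min(14, 18, 8) = 8
L (MAX): max(13, 8) = 13
Root (MIN): min(18, 13) = 13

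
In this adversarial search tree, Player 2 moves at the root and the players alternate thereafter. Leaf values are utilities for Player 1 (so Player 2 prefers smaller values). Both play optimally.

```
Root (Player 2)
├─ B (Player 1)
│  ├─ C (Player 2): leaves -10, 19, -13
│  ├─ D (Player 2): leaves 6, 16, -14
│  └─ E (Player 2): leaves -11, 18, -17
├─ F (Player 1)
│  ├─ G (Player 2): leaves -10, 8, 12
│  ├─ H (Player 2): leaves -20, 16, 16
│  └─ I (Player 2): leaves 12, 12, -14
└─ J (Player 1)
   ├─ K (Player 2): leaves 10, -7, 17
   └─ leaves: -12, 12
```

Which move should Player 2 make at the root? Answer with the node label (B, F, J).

C (Player 2): min(-10, 19, -13) = -13
D (Player 2): min(6, 16, -14) = -14
E (Player 2): min(-11, 18, -17) = -17
B (Player 1): max(-13, -14, -17) = -13
G (Player 2): min(-10, 8, 12) = -10
H (Player 2): min(-20, 16, 16) = -20
I (Player 2): min(12, 12, -14) = -14
F (Player 1): max(-10, -20, -14) = -10
K (Player 2): min(10, -7, 17) = -7
J (Player 1): max(-7, -12, 12) = 12
Root (Player 2): min(-13, -10, 12) = -13
Player 2 picks the child with the lowest value: B (value -13).

B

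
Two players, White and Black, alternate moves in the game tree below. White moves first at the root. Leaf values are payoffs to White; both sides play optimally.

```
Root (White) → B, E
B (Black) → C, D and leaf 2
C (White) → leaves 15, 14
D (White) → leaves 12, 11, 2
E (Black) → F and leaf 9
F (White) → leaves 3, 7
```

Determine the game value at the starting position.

7

C (White): max(15, 14) = 15
D (White): max(12, 11, 2) = 12
B (Black): min(15, 12, 2) = 2
F (White): max(3, 7) = 7
E (Black): min(7, 9) = 7
Root (White): max(2, 7) = 7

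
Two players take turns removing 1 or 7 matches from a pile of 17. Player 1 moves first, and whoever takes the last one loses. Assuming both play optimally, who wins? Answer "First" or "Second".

Mark each pile size as W (mover wins) or L (mover loses):
i:   0  1  2  3  4  5  6  7  8  9 10 11 12 13 14 15 16 17
     W  L  W  L  W  L  W  L  W  L  W  L  W  L  W  L  W  L
Position 17 is L, so the second player wins.

Second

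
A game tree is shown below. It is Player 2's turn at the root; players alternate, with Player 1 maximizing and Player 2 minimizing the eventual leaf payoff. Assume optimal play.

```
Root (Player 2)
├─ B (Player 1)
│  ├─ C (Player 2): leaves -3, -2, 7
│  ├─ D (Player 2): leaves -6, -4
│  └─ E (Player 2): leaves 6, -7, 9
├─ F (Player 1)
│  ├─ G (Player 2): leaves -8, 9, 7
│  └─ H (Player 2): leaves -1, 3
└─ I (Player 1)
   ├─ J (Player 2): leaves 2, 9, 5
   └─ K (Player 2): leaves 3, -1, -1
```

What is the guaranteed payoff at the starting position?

C (Player 2): min(-3, -2, 7) = -3
D (Player 2): min(-6, -4) = -6
E (Player 2): min(6, -7, 9) = -7
B (Player 1): max(-3, -6, -7) = -3
G (Player 2): min(-8, 9, 7) = -8
H (Player 2): min(-1, 3) = -1
F (Player 1): max(-8, -1) = -1
J (Player 2): min(2, 9, 5) = 2
K (Player 2): min(3, -1, -1) = -1
I (Player 1): max(2, -1) = 2
Root (Player 2): min(-3, -1, 2) = -3

-3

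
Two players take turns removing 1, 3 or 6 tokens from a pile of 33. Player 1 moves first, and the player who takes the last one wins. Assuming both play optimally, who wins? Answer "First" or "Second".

W/L table (W = player to move can force a win):
i:   0  1  2  3  4  5  6  7  8  9 10 11 12 13 14 15 16 17 18 19 20 21 22 23 24 25 26 27 28 29 30 31 32 33
     L  W  L  W  L  W  W  W  W  L  W  L  W  L  W  W  W  W  L  W  L  W  L  W  W  W  W  L  W  L  W  L  W  W
Position 33 is W, so the first player wins.

First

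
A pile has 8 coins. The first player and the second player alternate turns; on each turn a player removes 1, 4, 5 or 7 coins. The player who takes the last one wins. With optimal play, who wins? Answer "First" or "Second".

Compute winning (W) and losing (L) positions by backward induction:
i:   0  1  2  3  4  5  6  7  8
     L  W  L  W  W  W  W  W  L
Position 8 is L, so the second player wins.

Second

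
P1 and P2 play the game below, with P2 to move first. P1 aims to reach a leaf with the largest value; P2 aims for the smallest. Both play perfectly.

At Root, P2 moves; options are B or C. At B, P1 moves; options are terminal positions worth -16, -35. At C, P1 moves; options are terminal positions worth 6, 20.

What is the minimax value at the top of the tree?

-16

B (P1): max(-16, -35) = -16
C (P1): max(6, 20) = 20
Root (P2): min(-16, 20) = -16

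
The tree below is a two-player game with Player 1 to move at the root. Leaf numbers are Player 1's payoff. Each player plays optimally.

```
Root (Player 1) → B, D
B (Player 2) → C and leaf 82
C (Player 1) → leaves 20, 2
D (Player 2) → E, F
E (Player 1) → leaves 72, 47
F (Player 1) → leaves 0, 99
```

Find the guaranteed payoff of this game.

C (Player 1): max(20, 2) = 20
B (Player 2): min(20, 82) = 20
E (Player 1): max(72, 47) = 72
F (Player 1): max(0, 99) = 99
D (Player 2): min(72, 99) = 72
Root (Player 1): max(20, 72) = 72

72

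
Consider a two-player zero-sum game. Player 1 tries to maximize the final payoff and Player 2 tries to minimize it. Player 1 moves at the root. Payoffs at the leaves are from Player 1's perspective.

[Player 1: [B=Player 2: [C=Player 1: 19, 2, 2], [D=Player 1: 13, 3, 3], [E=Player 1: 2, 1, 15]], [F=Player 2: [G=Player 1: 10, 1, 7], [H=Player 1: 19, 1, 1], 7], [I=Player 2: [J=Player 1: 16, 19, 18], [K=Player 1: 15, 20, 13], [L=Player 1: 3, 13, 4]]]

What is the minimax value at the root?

13

C (Player 1): max(19, 2, 2) = 19
D (Player 1): max(13, 3, 3) = 13
E (Player 1): max(2, 1, 15) = 15
B (Player 2): min(19, 13, 15) = 13
G (Player 1): max(10, 1, 7) = 10
H (Player 1): max(19, 1, 1) = 19
F (Player 2): min(10, 19, 7) = 7
J (Player 1): max(16, 19, 18) = 19
K (Player 1): max(15, 20, 13) = 20
L (Player 1): max(3, 13, 4) = 13
I (Player 2): min(19, 20, 13) = 13
Root (Player 1): max(13, 7, 13) = 13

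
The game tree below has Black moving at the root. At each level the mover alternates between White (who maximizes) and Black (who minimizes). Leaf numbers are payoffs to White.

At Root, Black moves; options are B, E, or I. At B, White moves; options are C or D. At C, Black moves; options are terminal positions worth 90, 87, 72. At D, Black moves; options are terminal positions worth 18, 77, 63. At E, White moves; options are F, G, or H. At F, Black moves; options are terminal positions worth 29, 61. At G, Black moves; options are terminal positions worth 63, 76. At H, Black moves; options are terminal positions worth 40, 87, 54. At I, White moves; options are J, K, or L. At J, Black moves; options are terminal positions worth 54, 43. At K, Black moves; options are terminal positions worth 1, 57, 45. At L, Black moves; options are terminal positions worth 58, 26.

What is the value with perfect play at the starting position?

43

C (Black): min(90, 87, 72) = 72
D (Black): min(18, 77, 63) = 18
B (White): max(72, 18) = 72
F (Black): min(29, 61) = 29
G (Black): min(63, 76) = 63
H (Black): min(40, 87, 54) = 40
E (White): max(29, 63, 40) = 63
J (Black): min(54, 43) = 43
K (Black): min(1, 57, 45) = 1
L (Black): min(58, 26) = 26
I (White): max(43, 1, 26) = 43
Root (Black): min(72, 63, 43) = 43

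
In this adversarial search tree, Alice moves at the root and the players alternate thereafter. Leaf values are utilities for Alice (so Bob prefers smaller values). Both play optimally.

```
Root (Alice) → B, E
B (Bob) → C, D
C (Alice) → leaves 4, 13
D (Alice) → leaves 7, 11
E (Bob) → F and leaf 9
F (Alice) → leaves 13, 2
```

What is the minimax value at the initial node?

11

C (Alice): max(4, 13) = 13
D (Alice): max(7, 11) = 11
B (Bob): min(13, 11) = 11
F (Alice): max(13, 2) = 13
E (Bob): min(13, 9) = 9
Root (Alice): max(11, 9) = 11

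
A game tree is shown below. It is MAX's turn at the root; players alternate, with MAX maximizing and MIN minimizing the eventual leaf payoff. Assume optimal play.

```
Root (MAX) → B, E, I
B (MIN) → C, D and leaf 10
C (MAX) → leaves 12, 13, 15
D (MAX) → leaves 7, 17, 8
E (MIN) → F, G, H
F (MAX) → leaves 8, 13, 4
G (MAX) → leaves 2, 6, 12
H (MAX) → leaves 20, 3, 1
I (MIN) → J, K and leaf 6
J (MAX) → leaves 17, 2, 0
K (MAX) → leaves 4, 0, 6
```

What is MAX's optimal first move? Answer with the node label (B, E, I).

C (MAX): max(12, 13, 15) = 15
D (MAX): max(7, 17, 8) = 17
B (MIN): min(15, 17, 10) = 10
F (MAX): max(8, 13, 4) = 13
G (MAX): max(2, 6, 12) = 12
H (MAX): max(20, 3, 1) = 20
E (MIN): min(13, 12, 20) = 12
J (MAX): max(17, 2, 0) = 17
K (MAX): max(4, 0, 6) = 6
I (MIN): min(17, 6, 6) = 6
Root (MAX): max(10, 12, 6) = 12
MAX picks the child with the highest value: E (value 12).

E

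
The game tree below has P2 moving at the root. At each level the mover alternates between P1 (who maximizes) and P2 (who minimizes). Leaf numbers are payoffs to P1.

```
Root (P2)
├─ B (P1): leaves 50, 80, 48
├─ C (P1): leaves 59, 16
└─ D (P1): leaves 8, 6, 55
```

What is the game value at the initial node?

B (P1): max(50, 80, 48) = 80
C (P1): max(59, 16) = 59
D (P1): max(8, 6, 55) = 55
Root (P2): min(80, 59, 55) = 55

55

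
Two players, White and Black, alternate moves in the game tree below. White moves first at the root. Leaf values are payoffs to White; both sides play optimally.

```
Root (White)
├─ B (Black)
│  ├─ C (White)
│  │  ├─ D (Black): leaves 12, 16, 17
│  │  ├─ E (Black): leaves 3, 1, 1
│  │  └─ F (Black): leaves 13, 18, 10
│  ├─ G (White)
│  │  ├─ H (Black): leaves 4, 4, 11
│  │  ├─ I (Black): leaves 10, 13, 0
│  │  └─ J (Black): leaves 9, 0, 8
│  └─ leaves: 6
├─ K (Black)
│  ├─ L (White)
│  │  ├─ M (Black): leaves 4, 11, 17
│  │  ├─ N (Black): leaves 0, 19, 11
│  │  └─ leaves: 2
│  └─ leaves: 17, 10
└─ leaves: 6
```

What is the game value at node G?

4

H: min(4, 4, 11) = 4
I: min(10, 13, 0) = 0
J: min(9, 0, 8) = 0
G: max(4, 0, 0) = 4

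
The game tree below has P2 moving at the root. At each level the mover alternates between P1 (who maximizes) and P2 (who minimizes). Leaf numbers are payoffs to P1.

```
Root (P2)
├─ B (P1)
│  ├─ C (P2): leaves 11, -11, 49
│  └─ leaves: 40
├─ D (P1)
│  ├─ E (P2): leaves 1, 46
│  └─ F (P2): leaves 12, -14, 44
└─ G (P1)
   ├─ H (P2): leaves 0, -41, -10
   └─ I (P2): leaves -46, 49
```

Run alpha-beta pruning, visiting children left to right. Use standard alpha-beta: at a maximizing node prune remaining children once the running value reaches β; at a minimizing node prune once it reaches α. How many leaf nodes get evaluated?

12

C [α=-∞,β=+∞]: v=-11
B [α=-∞,β=+∞]: v=40
E [α=-∞,β=40]: v=1
F [α=1,β=40]: v=-14 after child 2 ≤ α → α-cutoff, skip 1
D [α=-∞,β=40]: v=1
H [α=-∞,β=1]: v=-41
I [α=-41,β=1]: v=-46 after child 1 ≤ α → α-cutoff, skip 1
G [α=-∞,β=1]: v=-41
Root [α=-∞,β=+∞]: v=-41
Leaves evaluated: 12 of 14.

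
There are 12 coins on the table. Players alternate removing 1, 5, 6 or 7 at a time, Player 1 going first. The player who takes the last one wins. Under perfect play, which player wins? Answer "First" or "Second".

Mark each pile size as W (mover wins) or L (mover loses):
i:   0  1  2  3  4  5  6  7  8  9 10 11 12
     L  W  L  W  L  W  W  W  W  W  W  W  L
Position 12 is L, so the second player wins.

Second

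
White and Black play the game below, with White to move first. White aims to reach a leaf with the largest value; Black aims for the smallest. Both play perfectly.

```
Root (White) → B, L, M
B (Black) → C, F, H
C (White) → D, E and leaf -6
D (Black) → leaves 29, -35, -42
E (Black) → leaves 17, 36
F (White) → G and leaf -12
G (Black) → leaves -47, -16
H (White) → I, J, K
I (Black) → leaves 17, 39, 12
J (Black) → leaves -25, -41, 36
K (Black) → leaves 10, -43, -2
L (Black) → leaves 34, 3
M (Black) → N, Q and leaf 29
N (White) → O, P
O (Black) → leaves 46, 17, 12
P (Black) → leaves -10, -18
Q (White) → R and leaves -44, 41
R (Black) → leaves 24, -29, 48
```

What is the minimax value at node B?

D: min(29, -35, -42) = -42
E: min(17, 36) = 17
C: max(-42, 17, -6) = 17
G: min(-47, -16) = -47
F: max(-47, -12) = -12
I: min(17, 39, 12) = 12
J: min(-25, -41, 36) = -41
K: min(10, -43, -2) = -43
H: max(12, -41, -43) = 12
B: min(17, -12, 12) = -12

-12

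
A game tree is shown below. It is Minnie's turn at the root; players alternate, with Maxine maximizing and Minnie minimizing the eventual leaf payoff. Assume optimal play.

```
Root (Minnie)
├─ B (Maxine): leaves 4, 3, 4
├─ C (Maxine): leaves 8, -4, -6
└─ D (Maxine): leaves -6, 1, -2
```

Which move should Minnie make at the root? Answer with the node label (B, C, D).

D

B (Maxine): max(4, 3, 4) = 4
C (Maxine): max(8, -4, -6) = 8
D (Maxine): max(-6, 1, -2) = 1
Root (Minnie): min(4, 8, 1) = 1
Minnie picks the child with the lowest value: D (value 1).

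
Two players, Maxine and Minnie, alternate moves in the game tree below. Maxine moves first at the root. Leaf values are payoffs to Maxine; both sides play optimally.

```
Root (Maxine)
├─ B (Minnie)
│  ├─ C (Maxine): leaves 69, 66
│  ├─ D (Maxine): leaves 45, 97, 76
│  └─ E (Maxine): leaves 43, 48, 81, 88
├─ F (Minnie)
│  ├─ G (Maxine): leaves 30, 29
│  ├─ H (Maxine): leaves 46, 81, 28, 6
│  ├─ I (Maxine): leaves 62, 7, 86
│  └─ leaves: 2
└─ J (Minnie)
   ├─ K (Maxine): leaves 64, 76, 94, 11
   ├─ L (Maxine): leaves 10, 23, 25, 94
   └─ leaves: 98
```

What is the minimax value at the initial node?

94

C (Maxine): max(69, 66) = 69
D (Maxine): max(45, 97, 76) = 97
E (Maxine): max(43, 48, 81, 88) = 88
B (Minnie): min(69, 97, 88) = 69
G (Maxine): max(30, 29) = 30
H (Maxine): max(46, 81, 28, 6) = 81
I (Maxine): max(62, 7, 86) = 86
F (Minnie): min(30, 81, 86, 2) = 2
K (Maxine): max(64, 76, 94, 11) = 94
L (Maxine): max(10, 23, 25, 94) = 94
J (Minnie): min(94, 94, 98) = 94
Root (Maxine): max(69, 2, 94) = 94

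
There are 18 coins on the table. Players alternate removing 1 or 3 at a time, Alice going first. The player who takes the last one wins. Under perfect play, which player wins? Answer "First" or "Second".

Second

Positions where the player to move wins (W) vs loses (L):
i:   0  1  2  3  4  5  6  7  8  9 10 11 12 13 14 15 16 17 18
     L  W  L  W  L  W  L  W  L  W  L  W  L  W  L  W  L  W  L
Position 18 is L, so the second player wins.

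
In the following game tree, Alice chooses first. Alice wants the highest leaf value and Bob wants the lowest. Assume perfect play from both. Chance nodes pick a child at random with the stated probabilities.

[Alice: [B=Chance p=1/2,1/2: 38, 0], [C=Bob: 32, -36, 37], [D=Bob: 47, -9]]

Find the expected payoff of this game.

B (Chance): 1/2·38 + 1/2·0 = 19
C (Bob): min(32, -36, 37) = -36
D (Bob): min(47, -9) = -9
Root (Alice): max(19, -36, -9) = 19

19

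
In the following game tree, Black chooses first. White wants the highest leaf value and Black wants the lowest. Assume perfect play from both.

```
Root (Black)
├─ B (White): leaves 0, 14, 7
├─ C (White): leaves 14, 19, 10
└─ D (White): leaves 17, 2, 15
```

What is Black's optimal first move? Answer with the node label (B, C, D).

B (White): max(0, 14, 7) = 14
C (White): max(14, 19, 10) = 19
D (White): max(17, 2, 15) = 17
Root (Black): min(14, 19, 17) = 14
Black picks the child with the lowest value: B (value 14).

B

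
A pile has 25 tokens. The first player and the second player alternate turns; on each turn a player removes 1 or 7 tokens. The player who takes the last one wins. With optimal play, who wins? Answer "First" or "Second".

First

W/L table (W = player to move can force a win):
i:   0  1  2  3  4  5  6  7  8  9 10 11 12 13 14 15 16 17 18 19 20 21 22 23 24 25
     L  W  L  W  L  W  L  W  L  W  L  W  L  W  L  W  L  W  L  W  L  W  L  W  L  W
Position 25 is W, so the first player wins.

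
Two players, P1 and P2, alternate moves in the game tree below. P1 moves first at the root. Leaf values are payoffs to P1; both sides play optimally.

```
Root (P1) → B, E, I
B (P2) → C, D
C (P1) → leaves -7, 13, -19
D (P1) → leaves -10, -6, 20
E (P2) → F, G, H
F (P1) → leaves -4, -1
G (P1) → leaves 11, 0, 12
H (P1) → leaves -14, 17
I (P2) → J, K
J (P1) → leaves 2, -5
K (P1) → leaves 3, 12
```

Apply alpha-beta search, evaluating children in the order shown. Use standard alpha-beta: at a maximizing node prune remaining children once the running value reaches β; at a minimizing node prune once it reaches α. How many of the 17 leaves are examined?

C [α=-∞,β=+∞]: v=13
D [α=-∞,β=13]: v=20
B [α=-∞,β=+∞]: v=13
F [α=13,β=+∞]: v=-1
E [α=13,β=+∞]: v=-1 after child 1 ≤ α → α-cutoff, skip 2
J [α=13,β=+∞]: v=2
I [α=13,β=+∞]: v=2 after child 1 ≤ α → α-cutoff, skip 1
Root [α=-∞,β=+∞]: v=13
Leaves evaluated: 10 of 17.

10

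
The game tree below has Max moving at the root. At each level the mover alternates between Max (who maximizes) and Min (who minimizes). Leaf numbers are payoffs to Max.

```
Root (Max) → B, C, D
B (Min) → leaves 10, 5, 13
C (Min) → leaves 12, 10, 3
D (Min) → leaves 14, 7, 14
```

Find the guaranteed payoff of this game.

B (Min): min(10, 5, 13) = 5
C (Min): min(12, 10, 3) = 3
D (Min): min(14, 7, 14) = 7
Root (Max): max(5, 3, 7) = 7

7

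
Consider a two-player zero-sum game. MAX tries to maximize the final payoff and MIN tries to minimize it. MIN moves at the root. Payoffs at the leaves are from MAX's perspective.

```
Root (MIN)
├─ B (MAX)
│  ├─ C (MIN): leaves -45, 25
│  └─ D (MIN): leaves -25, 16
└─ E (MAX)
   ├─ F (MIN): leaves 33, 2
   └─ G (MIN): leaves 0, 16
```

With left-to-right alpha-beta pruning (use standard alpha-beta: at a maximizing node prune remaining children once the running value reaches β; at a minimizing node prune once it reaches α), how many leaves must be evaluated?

6

C [α=-∞,β=+∞]: v=-45
D [α=-45,β=+∞]: v=-25
B [α=-∞,β=+∞]: v=-25
F [α=-∞,β=-25]: v=2
E [α=-∞,β=-25]: v=2 after child 1 ≥ β → β-cutoff, skip 1
Root [α=-∞,β=+∞]: v=-25
Leaves evaluated: 6 of 8.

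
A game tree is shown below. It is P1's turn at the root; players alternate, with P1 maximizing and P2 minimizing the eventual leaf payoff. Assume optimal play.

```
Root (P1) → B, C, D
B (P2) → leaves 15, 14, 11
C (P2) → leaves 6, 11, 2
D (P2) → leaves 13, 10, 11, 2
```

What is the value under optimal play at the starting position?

11

B (P2): min(15, 14, 11) = 11
C (P2): min(6, 11, 2) = 2
D (P2): min(13, 10, 11, 2) = 2
Root (P1): max(11, 2, 2) = 11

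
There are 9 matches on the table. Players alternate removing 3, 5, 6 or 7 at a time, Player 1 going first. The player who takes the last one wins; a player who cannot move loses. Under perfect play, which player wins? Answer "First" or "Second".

First

W/L table (W = player to move can force a win):
i:   0  1  2  3  4  5  6  7  8  9
     L  L  L  W  W  W  W  W  W  W
Position 9 is W, so the first player wins.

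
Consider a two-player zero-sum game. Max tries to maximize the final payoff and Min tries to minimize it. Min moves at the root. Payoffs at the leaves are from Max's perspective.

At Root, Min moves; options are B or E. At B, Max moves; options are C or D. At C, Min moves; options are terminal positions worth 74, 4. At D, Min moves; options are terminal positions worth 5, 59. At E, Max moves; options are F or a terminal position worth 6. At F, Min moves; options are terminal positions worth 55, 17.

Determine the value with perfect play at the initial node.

C (Min): min(74, 4) = 4
D (Min): min(5, 59) = 5
B (Max): max(4, 5) = 5
F (Min): min(55, 17) = 17
E (Max): max(17, 6) = 17
Root (Min): min(5, 17) = 5

5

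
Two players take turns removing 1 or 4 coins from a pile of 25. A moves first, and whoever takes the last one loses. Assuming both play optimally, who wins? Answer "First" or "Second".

First

Mark each pile size as W (mover wins) or L (mover loses):
i:   0  1  2  3  4  5  6  7  8  9 10 11 12 13 14 15 16 17 18 19 20 21 22 23 24 25
     W  L  W  L  W  W  L  W  L  W  W  L  W  L  W  W  L  W  L  W  W  L  W  L  W  W
Position 25 is W, so the first player wins.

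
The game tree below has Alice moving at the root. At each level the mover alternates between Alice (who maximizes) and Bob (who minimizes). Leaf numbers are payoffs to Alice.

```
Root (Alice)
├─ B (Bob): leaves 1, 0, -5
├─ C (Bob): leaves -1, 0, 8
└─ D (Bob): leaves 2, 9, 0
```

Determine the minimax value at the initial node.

B (Bob): min(1, 0, -5) = -5
C (Bob): min(-1, 0, 8) = -1
D (Bob): min(2, 9, 0) = 0
Root (Alice): max(-5, -1, 0) = 0

0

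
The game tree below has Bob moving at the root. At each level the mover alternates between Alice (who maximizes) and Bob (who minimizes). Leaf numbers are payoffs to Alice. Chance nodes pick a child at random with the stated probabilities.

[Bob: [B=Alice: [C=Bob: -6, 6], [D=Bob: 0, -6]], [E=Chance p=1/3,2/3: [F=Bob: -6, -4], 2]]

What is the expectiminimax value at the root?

-6

C (Bob): min(-6, 6) = -6
D (Bob): min(0, -6) = -6
B (Alice): max(-6, -6) = -6
F (Bob): min(-6, -4) = -6
E (Chance): 1/3·-6 + 2/3·2 = -0.67
Root (Bob): min(-6, -0.67) = -6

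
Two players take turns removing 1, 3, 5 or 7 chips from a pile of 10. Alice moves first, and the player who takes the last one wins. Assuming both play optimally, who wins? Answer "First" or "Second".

Compute winning (W) and losing (L) positions by backward induction:
i:   0  1  2  3  4  5  6  7  8  9 10
     L  W  L  W  L  W  L  W  L  W  L
Position 10 is L, so the second player wins.

Second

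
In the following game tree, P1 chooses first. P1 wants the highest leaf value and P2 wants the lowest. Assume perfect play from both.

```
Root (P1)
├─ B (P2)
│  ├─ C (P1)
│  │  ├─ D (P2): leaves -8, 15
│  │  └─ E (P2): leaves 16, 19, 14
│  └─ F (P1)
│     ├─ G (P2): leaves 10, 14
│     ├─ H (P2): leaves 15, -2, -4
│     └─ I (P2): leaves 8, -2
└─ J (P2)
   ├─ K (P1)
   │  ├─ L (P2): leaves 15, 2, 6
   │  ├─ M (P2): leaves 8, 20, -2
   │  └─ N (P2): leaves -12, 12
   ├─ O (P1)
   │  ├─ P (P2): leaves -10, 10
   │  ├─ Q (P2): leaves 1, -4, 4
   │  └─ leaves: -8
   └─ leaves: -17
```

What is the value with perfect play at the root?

D (P2): min(-8, 15) = -8
E (P2): min(16, 19, 14) = 14
C (P1): max(-8, 14) = 14
G (P2): min(10, 14) = 10
H (P2): min(15, -2, -4) = -4
I (P2): min(8, -2) = -2
F (P1): max(10, -4, -2) = 10
B (P2): min(14, 10) = 10
L (P2): min(15, 2, 6) = 2
M (P2): min(8, 20, -2) = -2
N (P2): min(-12, 12) = -12
K (P1): max(2, -2, -12) = 2
P (P2): min(-10, 10) = -10
Q (P2): min(1, -4, 4) = -4
O (P1): max(-10, -4, -8) = -4
J (P2): min(2, -4, -17) = -17
Root (P1): max(10, -17) = 10

10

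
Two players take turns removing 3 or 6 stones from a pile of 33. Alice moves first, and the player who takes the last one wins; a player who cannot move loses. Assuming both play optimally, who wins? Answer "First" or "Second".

First

Compute winning (W) and losing (L) positions by backward induction:
i:   0  1  2  3  4  5  6  7  8  9 10 11 12 13 14 15 16 17 18 19 20 21 22 23 24 25 26 27 28 29 30 31 32 33
     L  L  L  W  W  W  W  W  W  L  L  L  W  W  W  W  W  W  L  L  L  W  W  W  W  W  W  L  L  L  W  W  W  W
Position 33 is W, so the first player wins.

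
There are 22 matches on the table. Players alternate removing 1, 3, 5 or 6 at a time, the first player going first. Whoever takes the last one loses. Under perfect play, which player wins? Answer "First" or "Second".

First

Compute winning (W) and losing (L) positions by backward induction:
i:   0  1  2  3  4  5  6  7  8  9 10 11 12 13 14 15 16 17 18 19 20 21 22
     W  L  W  L  W  L  W  W  W  W  W  W  L  W  L  W  L  W  W  W  W  W  W
Position 22 is W, so the first player wins.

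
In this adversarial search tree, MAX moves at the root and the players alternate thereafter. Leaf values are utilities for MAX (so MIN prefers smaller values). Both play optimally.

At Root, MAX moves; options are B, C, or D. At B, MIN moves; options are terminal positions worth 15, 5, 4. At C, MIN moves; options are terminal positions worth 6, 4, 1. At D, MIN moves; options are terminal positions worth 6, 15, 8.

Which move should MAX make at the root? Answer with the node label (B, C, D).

D

B (MIN): min(15, 5, 4) = 4
C (MIN): min(6, 4, 1) = 1
D (MIN): min(6, 15, 8) = 6
Root (MAX): max(4, 1, 6) = 6
MAX picks the child with the highest value: D (value 6).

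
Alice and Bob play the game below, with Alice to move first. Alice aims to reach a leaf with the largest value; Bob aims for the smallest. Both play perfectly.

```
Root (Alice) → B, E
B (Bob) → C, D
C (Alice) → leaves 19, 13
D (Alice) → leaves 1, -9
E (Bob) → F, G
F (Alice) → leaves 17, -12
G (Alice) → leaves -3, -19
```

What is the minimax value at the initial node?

1

C (Alice): max(19, 13) = 19
D (Alice): max(1, -9) = 1
B (Bob): min(19, 1) = 1
F (Alice): max(17, -12) = 17
G (Alice): max(-3, -19) = -3
E (Bob): min(17, -3) = -3
Root (Alice): max(1, -3) = 1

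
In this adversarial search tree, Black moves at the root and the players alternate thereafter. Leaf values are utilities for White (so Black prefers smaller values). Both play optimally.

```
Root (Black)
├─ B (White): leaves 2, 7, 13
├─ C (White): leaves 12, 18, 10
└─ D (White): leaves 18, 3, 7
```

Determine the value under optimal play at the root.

B (White): max(2, 7, 13) = 13
C (White): max(12, 18, 10) = 18
D (White): max(18, 3, 7) = 18
Root (Black): min(13, 18, 18) = 13

13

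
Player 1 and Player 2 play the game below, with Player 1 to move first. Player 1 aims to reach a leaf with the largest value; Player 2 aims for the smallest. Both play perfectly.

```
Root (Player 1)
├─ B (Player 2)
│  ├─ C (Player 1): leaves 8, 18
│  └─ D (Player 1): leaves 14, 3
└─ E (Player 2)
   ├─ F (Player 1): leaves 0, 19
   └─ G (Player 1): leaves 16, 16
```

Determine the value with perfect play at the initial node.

C (Player 1): max(8, 18) = 18
D (Player 1): max(14, 3) = 14
B (Player 2): min(18, 14) = 14
F (Player 1): max(0, 19) = 19
G (Player 1): max(16, 16) = 16
E (Player 2): min(19, 16) = 16
Root (Player 1): max(14, 16) = 16

16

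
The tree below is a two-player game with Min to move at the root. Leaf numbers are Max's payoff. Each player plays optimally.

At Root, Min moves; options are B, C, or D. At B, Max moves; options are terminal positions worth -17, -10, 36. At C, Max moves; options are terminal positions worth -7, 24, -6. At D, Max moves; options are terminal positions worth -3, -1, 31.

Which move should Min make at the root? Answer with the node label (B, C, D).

C

B (Max): max(-17, -10, 36) = 36
C (Max): max(-7, 24, -6) = 24
D (Max): max(-3, -1, 31) = 31
Root (Min): min(36, 24, 31) = 24
Min picks the child with the lowest value: C (value 24).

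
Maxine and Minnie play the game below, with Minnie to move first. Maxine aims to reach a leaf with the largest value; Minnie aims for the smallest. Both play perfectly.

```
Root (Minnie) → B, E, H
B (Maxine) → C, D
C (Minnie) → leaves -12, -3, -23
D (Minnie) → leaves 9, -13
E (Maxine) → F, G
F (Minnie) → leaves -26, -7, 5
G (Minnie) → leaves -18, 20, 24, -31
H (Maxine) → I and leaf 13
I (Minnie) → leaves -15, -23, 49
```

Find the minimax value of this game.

C (Minnie): min(-12, -3, -23) = -23
D (Minnie): min(9, -13) = -13
B (Maxine): max(-23, -13) = -13
F (Minnie): min(-26, -7, 5) = -26
G (Minnie): min(-18, 20, 24, -31) = -31
E (Maxine): max(-26, -31) = -26
I (Minnie): min(-15, -23, 49) = -23
H (Maxine): max(-23, 13) = 13
Root (Minnie): min(-13, -26, 13) = -26

-26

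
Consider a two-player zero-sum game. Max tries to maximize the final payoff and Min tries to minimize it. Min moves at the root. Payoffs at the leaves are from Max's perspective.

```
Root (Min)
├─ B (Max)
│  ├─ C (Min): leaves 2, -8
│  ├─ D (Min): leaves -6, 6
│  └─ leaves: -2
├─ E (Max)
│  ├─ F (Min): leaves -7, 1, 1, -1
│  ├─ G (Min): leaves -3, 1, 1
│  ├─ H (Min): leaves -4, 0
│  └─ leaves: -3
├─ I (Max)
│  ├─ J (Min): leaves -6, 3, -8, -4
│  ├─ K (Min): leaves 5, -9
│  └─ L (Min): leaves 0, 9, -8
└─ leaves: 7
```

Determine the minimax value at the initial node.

C (Min): min(2, -8) = -8
D (Min): min(-6, 6) = -6
B (Max): max(-8, -6, -2) = -2
F (Min): min(-7, 1, 1, -1) = -7
G (Min): min(-3, 1, 1) = -3
H (Min): min(-4, 0) = -4
E (Max): max(-7, -3, -4, -3) = -3
J (Min): min(-6, 3, -8, -4) = -8
K (Min): min(5, -9) = -9
L (Min): min(0, 9, -8) = -8
I (Max): max(-8, -9, -8) = -8
Root (Min): min(-2, -3, -8, 7) = -8

-8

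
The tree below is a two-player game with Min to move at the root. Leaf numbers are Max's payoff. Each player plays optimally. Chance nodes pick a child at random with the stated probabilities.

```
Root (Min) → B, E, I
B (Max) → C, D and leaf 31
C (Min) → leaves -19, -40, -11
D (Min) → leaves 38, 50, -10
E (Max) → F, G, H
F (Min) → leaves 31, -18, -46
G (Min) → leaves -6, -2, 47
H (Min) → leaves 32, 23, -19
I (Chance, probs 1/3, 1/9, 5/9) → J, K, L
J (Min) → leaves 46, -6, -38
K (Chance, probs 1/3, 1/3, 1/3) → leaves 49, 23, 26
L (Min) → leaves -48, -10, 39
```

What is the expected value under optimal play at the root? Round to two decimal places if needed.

C (Min): min(-19, -40, -11) = -40
D (Min): min(38, 50, -10) = -10
B (Max): max(-40, -10, 31) = 31
F (Min): min(31, -18, -46) = -46
G (Min): min(-6, -2, 47) = -6
H (Min): min(32, 23, -19) = -19
E (Max): max(-46, -6, -19) = -6
J (Min): min(46, -6, -38) = -38
K (Chance): 1/3·49 + 1/3·23 + 1/3·26 = 32.67
L (Min): min(-48, -10, 39) = -48
I (Chance): 1/3·-38 + 1/9·32.67 + 5/9·-48 = -35.7
Root (Min): min(31, -6, -35.7) = -35.7

-35.7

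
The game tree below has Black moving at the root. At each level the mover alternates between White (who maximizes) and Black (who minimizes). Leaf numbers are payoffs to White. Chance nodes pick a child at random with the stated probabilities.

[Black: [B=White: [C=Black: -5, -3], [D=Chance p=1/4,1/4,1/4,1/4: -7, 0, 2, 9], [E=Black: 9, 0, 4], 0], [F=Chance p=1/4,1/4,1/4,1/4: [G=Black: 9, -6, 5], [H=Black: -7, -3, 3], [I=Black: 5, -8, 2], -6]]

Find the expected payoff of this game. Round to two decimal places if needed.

C (Black): min(-5, -3) = -5
D (Chance): 1/4·-7 + 1/4·0 + 1/4·2 + 1/4·9 = 1
E (Black): min(9, 0, 4) = 0
B (White): max(-5, 1, 0, 0) = 1
G (Black): min(9, -6, 5) = -6
H (Black): min(-7, -3, 3) = -7
I (Black): min(5, -8, 2) = -8
F (Chance): 1/4·-6 + 1/4·-7 + 1/4·-8 + 1/4·-6 = -6.75
Root (Black): min(1, -6.75) = -6.75

-6.75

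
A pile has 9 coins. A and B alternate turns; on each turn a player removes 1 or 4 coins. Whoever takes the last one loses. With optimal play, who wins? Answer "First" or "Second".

First

Compute winning (W) and losing (L) positions by backward induction:
i:   0  1  2  3  4  5  6  7  8  9
     W  L  W  L  W  W  L  W  L  W
Position 9 is W, so the first player wins.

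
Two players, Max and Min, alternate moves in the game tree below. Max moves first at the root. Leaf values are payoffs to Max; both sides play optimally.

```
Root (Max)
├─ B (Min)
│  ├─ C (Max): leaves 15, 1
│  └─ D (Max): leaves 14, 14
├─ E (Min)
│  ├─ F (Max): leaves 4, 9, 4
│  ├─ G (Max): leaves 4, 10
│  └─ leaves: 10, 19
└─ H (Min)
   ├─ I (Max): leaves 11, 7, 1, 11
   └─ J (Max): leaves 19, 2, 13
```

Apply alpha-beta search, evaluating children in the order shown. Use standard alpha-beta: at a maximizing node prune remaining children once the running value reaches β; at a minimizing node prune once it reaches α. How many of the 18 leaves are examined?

C [α=-∞,β=+∞]: v=15
D [α=-∞,β=15]: v=14
B [α=-∞,β=+∞]: v=14
F [α=14,β=+∞]: v=9
E [α=14,β=+∞]: v=9 after child 1 ≤ α → α-cutoff, skip 3
I [α=14,β=+∞]: v=11
H [α=14,β=+∞]: v=11 after child 1 ≤ α → α-cutoff, skip 1
Root [α=-∞,β=+∞]: v=14
Leaves evaluated: 11 of 18.

11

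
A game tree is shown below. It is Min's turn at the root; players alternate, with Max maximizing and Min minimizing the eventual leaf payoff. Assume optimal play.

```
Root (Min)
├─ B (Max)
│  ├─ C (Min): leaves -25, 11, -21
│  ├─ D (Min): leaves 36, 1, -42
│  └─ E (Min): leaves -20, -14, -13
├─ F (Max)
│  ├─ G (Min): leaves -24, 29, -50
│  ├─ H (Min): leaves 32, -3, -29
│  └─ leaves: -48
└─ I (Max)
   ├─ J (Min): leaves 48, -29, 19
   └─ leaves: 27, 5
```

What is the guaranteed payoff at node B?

C: min(-25, 11, -21) = -25
D: min(36, 1, -42) = -42
E: min(-20, -14, -13) = -20
B: max(-25, -42, -20) = -20

-20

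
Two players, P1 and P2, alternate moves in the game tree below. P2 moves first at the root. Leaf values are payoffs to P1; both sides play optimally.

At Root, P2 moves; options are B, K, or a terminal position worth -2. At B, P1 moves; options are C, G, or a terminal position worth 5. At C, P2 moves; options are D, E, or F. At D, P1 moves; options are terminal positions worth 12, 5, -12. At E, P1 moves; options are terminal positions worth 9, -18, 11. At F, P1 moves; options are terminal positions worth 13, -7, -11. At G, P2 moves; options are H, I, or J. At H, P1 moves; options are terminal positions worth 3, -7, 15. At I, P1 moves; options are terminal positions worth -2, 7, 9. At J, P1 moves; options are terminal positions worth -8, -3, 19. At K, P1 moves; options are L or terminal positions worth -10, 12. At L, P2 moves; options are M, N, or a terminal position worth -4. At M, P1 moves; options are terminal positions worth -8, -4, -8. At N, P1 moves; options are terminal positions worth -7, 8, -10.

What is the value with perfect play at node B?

11

D: max(12, 5, -12) = 12
E: max(9, -18, 11) = 11
F: max(13, -7, -11) = 13
C: min(12, 11, 13) = 11
H: max(3, -7, 15) = 15
I: max(-2, 7, 9) = 9
J: max(-8, -3, 19) = 19
G: min(15, 9, 19) = 9
B: max(11, 9, 5) = 11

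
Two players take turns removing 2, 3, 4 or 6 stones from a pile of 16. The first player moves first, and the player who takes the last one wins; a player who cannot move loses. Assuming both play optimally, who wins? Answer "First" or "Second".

Positions where the player to move wins (W) vs loses (L):
i:   0  1  2  3  4  5  6  7  8  9 10 11 12 13 14 15 16
     L  L  W  W  W  W  W  W  L  L  W  W  W  W  W  W  L
Position 16 is L, so the second player wins.

Second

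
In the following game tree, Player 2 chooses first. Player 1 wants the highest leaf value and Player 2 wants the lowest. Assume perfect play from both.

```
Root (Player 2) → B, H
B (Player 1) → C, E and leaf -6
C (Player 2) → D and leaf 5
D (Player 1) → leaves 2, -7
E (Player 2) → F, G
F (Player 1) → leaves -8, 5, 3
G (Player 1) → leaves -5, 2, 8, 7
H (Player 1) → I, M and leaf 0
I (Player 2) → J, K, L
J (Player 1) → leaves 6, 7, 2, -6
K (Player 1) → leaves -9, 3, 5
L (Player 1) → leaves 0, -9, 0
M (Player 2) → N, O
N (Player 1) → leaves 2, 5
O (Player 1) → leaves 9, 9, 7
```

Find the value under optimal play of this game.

5

D (Player 1): max(2, -7) = 2
C (Player 2): min(2, 5) = 2
F (Player 1): max(-8, 5, 3) = 5
G (Player 1): max(-5, 2, 8, 7) = 8
E (Player 2): min(5, 8) = 5
B (Player 1): max(2, 5, -6) = 5
J (Player 1): max(6, 7, 2, -6) = 7
K (Player 1): max(-9, 3, 5) = 5
L (Player 1): max(0, -9, 0) = 0
I (Player 2): min(7, 5, 0) = 0
N (Player 1): max(2, 5) = 5
O (Player 1): max(9, 9, 7) = 9
M (Player 2): min(5, 9) = 5
H (Player 1): max(0, 5, 0) = 5
Root (Player 2): min(5, 5) = 5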